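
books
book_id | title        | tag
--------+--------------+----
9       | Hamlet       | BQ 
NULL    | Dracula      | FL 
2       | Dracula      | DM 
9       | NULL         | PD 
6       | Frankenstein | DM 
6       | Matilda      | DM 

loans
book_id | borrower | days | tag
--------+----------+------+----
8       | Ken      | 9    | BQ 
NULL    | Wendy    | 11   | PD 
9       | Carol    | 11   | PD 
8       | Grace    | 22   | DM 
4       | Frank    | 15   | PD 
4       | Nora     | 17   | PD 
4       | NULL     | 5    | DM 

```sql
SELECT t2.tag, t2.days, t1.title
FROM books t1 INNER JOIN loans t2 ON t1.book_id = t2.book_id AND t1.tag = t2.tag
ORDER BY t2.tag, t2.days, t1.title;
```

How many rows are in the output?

1

INNER JOIN keeps only pairs where the ON condition holds.
Matching on t1.book_id = t2.book_id AND t1.tag = t2.tag. A NULL in a compared column never satisfies the condition.
- book_id=9, tag=BQ: no matching t2 row, dropped.
- book_id=NULL, tag=FL: no matching t2 row, dropped.
- book_id=2, tag=DM: no matching t2 row, dropped.
- book_id=9, tag=PD: 1 matching t2 row(s), so 1 row(s) emitted.
- book_id=6, tag=DM: no matching t2 row, dropped.
- book_id=6, tag=DM: no matching t2 row, dropped.
Total: 1 rows.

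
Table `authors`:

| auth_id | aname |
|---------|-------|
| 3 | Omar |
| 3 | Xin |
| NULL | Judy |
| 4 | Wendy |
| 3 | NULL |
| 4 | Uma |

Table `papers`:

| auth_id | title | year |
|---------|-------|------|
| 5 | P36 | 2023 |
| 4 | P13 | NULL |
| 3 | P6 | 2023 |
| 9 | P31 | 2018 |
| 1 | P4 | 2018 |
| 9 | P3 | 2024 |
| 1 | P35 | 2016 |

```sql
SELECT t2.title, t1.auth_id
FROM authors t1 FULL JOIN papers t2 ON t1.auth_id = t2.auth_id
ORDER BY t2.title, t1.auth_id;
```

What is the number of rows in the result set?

FULL OUTER JOIN keeps every row from both sides; unmatched rows get NULL for the other side's columns.
Matching on t1.auth_id = t2.auth_id. A NULL in a compared column never satisfies the condition.
- t1[0] auth_id=3 → 1 match(es) in t2 → 1 row(s).
- t1[1] auth_id=3 → 1 match(es) in t2 → 1 row(s).
- t1[2] auth_id=NULL → no match; kept with NULLs on the t2 side.
- t1[3] auth_id=4 → 1 match(es) in t2 → 1 row(s).
- t1[4] auth_id=3 → 1 match(es) in t2 → 1 row(s).
- t1[5] auth_id=4 → 1 match(es) in t2 → 1 row(s).
- 5 row(s) from t2 found no t1 partner → padded with NULL.
Total: 5 matched + 6 padded = 11 rows.

11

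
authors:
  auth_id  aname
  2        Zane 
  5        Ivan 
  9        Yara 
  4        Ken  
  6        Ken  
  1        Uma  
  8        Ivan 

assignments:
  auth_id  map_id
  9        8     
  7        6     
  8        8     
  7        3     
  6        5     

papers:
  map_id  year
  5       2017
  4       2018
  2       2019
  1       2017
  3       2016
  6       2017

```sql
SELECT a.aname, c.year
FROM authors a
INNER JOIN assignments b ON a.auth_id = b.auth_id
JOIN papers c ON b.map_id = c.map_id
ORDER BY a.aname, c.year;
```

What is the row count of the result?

1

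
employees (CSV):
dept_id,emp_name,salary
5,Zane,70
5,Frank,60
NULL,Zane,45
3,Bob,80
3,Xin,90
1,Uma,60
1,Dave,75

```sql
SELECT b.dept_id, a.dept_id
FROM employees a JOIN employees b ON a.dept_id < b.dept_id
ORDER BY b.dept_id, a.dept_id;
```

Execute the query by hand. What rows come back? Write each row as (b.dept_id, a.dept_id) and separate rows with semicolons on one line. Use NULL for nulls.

INNER JOIN keeps only pairs where the ON condition holds.
Matching on a.dept_id < b.dept_id. A NULL in a compared column never satisfies the condition.
Matched pairs: 12.

(3, 1); (3, 1); (3, 1); (3, 1); (5, 1); (5, 1); (5, 1); (5, 1); (5, 3); (5, 3); (5, 3); (5, 3)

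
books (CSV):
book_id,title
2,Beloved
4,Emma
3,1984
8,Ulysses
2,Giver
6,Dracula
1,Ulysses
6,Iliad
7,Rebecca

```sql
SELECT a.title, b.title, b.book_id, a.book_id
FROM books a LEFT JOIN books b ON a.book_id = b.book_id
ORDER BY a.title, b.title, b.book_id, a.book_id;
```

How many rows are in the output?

13

LEFT JOIN keeps every row from `books a`; unmatched rows get NULL for `books b`'s columns.
Matching on a.book_id = b.book_id.
- a (book_id=2) pairs with 2 row(s) of b.
- a (book_id=4) pairs with 1 row(s) of b.
- a (book_id=3) pairs with 1 row(s) of b.
- a (book_id=8) pairs with 1 row(s) of b.
- a (book_id=2) pairs with 2 row(s) of b.
- a (book_id=6) pairs with 2 row(s) of b.
- a (book_id=1) pairs with 1 row(s) of b.
- a (book_id=6) pairs with 2 row(s) of b.
- a (book_id=7) pairs with 1 row(s) of b.
Total: 13 rows.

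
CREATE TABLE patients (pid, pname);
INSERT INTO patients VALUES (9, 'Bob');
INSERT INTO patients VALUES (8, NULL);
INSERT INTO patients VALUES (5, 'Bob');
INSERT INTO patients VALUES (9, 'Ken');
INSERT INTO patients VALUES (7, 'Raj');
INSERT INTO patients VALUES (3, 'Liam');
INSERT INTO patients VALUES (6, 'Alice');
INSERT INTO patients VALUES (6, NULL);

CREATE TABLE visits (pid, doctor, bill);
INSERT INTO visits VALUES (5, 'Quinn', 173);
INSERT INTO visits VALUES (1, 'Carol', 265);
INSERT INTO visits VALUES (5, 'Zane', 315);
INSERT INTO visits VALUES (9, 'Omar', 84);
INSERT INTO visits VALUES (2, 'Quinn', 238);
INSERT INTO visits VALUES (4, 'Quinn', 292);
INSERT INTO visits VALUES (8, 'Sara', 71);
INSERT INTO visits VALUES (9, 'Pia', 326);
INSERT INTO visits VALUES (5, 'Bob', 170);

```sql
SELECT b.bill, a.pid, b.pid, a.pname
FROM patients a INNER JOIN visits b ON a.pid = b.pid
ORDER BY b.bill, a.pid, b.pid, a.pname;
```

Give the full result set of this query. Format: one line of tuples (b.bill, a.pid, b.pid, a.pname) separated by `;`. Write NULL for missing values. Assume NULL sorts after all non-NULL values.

INNER JOIN keeps only pairs where the ON condition holds.
Matching on a.pid = b.pid.
- a[0] pid=9 → 2 match(es) in b → 2 row(s).
- a[1] pid=8 → 1 match(es) in b → 1 row(s).
- a[2] pid=5 → 3 match(es) in b → 3 row(s).
- a[3] pid=9 → 2 match(es) in b → 2 row(s).
- a[4] pid=7 → no match; dropped.
- a[5] pid=3 → no match; dropped.
- a[6] pid=6 → no match; dropped.
- a[7] pid=6 → no match; dropped.
After projecting and ordering:
b.bill | a.pid | b.pid | a.pname
71 | 8 | 8 | NULL
84 | 9 | 9 | Bob
84 | 9 | 9 | Ken
170 | 5 | 5 | Bob
173 | 5 | 5 | Bob
315 | 5 | 5 | Bob
326 | 9 | 9 | Bob
326 | 9 | 9 | Ken

(71, 8, 8, NULL); (84, 9, 9, Bob); (84, 9, 9, Ken); (170, 5, 5, Bob); (173, 5, 5, Bob); (315, 5, 5, Bob); (326, 9, 9, Bob); (326, 9, 9, Ken)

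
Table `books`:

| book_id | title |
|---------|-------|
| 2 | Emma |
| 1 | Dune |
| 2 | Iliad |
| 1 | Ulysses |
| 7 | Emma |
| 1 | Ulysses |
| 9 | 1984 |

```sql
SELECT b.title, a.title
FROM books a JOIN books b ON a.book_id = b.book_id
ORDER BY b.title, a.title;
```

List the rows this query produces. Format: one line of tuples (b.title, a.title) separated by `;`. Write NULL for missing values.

INNER JOIN keeps only pairs where the ON condition holds.
Matching on a.book_id = b.book_id.
- book_id=2: 2 matching b row(s), so 2 row(s) emitted.
- book_id=1: 3 matching b row(s), so 3 row(s) emitted.
- book_id=2: 2 matching b row(s), so 2 row(s) emitted.
- book_id=1: 3 matching b row(s), so 3 row(s) emitted.
- book_id=7: 1 matching b row(s), so 1 row(s) emitted.
- book_id=1: 3 matching b row(s), so 3 row(s) emitted.
- book_id=9: 1 matching b row(s), so 1 row(s) emitted.

(1984, 1984); (Dune, Dune); (Dune, Ulysses); (Dune, Ulysses); (Emma, Emma); (Emma, Emma); (Emma, Iliad); (Iliad, Emma); (Iliad, Iliad); (Ulysses, Dune); (Ulysses, Dune); (Ulysses, Ulysses); (Ulysses, Ulysses); (Ulysses, Ulysses); (Ulysses, Ulysses)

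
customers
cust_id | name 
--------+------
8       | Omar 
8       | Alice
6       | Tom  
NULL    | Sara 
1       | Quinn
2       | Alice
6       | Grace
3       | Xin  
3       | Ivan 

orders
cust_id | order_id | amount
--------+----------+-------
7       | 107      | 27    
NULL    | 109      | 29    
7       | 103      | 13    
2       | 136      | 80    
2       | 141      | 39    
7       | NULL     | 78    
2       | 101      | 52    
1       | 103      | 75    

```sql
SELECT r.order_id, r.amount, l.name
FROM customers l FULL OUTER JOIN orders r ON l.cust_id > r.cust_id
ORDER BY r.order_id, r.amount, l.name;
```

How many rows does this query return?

34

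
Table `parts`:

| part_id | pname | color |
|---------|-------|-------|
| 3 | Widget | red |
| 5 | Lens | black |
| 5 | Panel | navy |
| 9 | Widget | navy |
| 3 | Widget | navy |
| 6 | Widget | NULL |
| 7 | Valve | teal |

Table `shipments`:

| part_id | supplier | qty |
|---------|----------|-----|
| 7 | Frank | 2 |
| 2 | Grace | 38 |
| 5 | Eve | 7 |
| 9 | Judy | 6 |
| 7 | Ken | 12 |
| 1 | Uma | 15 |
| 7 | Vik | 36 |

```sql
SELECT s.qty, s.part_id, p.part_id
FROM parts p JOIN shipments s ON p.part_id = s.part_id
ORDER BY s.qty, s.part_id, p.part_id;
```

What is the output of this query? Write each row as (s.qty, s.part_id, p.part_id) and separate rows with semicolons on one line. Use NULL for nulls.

(2, 7, 7); (6, 9, 9); (7, 5, 5); (7, 5, 5); (12, 7, 7); (36, 7, 7)

INNER JOIN keeps only pairs where the ON condition holds.
Matching on p.part_id = s.part_id.
- part_id=3: no matching s row, dropped.
- part_id=5: 1 matching s row(s), so 1 row(s) emitted.
- part_id=5: 1 matching s row(s), so 1 row(s) emitted.
- part_id=9: 1 matching s row(s), so 1 row(s) emitted.
- part_id=3: no matching s row, dropped.
- part_id=6: no matching s row, dropped.
- part_id=7: 3 matching s row(s), so 3 row(s) emitted.
After projecting and ordering:
s.qty | s.part_id | p.part_id
2 | 7 | 7
6 | 9 | 9
7 | 5 | 5
7 | 5 | 5
12 | 7 | 7
36 | 7 | 7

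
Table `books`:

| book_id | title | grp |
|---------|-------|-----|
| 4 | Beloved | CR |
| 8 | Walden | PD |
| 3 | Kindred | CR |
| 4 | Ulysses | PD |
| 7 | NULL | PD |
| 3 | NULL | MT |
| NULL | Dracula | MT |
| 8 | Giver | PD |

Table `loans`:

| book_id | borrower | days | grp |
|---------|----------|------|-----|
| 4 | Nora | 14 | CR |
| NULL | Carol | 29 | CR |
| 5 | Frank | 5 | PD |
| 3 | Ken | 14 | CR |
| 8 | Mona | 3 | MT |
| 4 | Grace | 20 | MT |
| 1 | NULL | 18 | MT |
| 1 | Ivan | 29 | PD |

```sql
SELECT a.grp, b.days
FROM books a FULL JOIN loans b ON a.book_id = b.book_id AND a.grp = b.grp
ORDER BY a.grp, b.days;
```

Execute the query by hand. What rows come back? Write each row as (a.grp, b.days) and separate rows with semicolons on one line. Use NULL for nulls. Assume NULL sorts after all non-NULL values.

FULL OUTER JOIN keeps every row from both sides; unmatched rows get NULL for the other side's columns.
Matching on a.book_id = b.book_id AND a.grp = b.grp. A NULL in a compared column never satisfies the condition.
Matched pairs: 2; unmatched a rows kept: 6; unmatched b rows kept: 6.

(CR, 14); (CR, 14); (MT, NULL); (MT, NULL); (PD, NULL); (PD, NULL); (PD, NULL); (PD, NULL); (NULL, 3); (NULL, 5); (NULL, 18); (NULL, 20); (NULL, 29); (NULL, 29)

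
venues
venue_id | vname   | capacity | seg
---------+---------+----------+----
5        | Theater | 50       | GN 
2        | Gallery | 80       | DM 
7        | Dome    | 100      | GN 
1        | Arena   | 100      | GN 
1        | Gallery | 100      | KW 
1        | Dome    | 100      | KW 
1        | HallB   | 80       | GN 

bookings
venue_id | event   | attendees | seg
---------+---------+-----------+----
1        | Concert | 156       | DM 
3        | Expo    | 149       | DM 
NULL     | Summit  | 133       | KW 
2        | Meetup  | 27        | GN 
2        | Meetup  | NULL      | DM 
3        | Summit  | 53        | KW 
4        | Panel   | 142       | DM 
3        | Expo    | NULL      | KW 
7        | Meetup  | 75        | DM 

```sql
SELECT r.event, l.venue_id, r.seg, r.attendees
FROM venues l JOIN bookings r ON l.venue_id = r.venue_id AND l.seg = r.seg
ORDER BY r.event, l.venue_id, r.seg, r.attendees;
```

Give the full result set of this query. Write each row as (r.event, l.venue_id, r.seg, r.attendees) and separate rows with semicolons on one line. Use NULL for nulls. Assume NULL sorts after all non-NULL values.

(Meetup, 2, DM, NULL)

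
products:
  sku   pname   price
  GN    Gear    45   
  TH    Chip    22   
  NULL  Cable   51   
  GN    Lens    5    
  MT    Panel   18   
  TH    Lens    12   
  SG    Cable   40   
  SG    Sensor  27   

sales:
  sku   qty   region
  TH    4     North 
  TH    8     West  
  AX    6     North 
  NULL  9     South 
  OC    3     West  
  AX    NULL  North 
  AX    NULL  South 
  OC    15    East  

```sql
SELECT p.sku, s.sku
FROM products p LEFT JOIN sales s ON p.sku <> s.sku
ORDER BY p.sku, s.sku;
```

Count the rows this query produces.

LEFT JOIN keeps every row from `products`; unmatched rows get NULL for `sales`'s columns.
Matching on p.sku <> s.sku. A NULL in a compared column never satisfies the condition.
Matched pairs: 45; unmatched p rows kept: 1.
Total: 45 matched + 1 padded = 46 rows.

46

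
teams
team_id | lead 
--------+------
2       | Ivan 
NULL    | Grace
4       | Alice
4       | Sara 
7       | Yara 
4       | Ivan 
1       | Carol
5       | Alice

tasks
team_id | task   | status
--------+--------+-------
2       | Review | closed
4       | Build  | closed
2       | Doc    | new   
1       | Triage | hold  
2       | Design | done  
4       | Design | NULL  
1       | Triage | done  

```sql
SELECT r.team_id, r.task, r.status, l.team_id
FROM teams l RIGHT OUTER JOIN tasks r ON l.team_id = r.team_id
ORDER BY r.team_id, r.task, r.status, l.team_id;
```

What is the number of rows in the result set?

11

RIGHT JOIN keeps every row from `tasks`; unmatched rows get NULL for `teams`'s columns.
Matching on l.team_id = r.team_id. A NULL in a compared column never satisfies the condition.
Matched pairs: 11; unmatched r rows kept: 0.
Total: 11 rows.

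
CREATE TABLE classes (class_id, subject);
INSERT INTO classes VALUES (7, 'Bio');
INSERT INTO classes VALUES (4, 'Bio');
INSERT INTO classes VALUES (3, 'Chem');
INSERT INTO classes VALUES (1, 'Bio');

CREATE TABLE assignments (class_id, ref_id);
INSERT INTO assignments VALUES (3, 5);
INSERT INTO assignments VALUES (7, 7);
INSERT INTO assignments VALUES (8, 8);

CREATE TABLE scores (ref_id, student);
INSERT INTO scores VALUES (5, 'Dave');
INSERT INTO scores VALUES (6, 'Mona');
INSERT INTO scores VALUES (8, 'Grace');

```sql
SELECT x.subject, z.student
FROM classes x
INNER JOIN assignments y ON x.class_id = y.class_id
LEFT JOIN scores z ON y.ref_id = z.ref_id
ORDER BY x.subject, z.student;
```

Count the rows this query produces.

Joins associate left-to-right: classes INNER JOIN assignments on class_id gives 2 intermediate row(s).
Then LEFT JOIN `scores z` on ref_id: each of those 2 rows is kept; rows whose y.ref_id has no match in z get NULL for z's columns.
Result: 2 row(s).

2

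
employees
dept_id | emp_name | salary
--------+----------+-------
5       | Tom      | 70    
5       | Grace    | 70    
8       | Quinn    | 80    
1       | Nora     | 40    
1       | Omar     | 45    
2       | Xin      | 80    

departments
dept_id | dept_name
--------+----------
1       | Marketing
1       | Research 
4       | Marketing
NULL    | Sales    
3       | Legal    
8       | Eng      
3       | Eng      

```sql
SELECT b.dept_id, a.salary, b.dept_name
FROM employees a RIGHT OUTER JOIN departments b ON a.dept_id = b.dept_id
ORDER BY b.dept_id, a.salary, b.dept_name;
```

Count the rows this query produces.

9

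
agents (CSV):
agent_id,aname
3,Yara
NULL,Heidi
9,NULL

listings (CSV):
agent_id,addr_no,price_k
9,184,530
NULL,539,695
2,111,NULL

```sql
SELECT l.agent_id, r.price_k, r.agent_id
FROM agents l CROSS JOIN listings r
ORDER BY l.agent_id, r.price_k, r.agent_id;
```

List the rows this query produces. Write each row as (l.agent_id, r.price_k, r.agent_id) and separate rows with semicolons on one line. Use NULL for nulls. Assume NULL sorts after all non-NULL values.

(3, 530, 9); (3, 695, NULL); (3, NULL, 2); (9, 530, 9); (9, 695, NULL); (9, NULL, 2); (NULL, 530, 9); (NULL, 695, NULL); (NULL, NULL, 2)

CROSS JOIN pairs every row of `agents` with every row of `listings`: 3 × 3 = 9 rows.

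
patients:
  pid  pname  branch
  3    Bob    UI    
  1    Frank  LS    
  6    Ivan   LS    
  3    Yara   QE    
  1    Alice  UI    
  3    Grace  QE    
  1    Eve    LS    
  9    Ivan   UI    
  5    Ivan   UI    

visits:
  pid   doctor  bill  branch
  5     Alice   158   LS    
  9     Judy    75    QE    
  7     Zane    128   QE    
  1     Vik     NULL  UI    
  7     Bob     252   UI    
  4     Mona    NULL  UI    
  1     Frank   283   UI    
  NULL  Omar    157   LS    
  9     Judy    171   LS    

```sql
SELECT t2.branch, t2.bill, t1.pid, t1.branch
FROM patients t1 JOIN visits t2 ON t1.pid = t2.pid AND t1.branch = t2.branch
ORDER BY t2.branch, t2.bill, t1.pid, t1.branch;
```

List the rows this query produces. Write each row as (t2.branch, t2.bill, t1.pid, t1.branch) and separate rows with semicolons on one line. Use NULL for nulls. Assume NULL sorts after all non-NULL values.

INNER JOIN keeps only pairs where the ON condition holds.
Matching on t1.pid = t2.pid AND t1.branch = t2.branch. A NULL in a compared column never satisfies the condition.
Matched pairs: 2.

(UI, 283, 1, UI); (UI, NULL, 1, UI)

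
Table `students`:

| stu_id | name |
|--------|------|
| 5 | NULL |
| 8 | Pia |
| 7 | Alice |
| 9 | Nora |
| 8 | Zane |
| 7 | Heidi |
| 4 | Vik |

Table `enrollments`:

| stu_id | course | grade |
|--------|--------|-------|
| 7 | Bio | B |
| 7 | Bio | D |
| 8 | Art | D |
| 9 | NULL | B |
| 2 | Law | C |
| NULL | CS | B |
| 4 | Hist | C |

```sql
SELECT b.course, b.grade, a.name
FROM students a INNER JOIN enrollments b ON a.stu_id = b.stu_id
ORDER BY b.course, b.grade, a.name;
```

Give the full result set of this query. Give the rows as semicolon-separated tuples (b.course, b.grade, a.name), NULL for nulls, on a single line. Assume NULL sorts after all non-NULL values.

(Art, D, Pia); (Art, D, Zane); (Bio, B, Alice); (Bio, B, Heidi); (Bio, D, Alice); (Bio, D, Heidi); (Hist, C, Vik); (NULL, B, Nora)

INNER JOIN keeps only pairs where the ON condition holds.
Matching on a.stu_id = b.stu_id. A NULL in a compared column never satisfies the condition.
Matched pairs: 8.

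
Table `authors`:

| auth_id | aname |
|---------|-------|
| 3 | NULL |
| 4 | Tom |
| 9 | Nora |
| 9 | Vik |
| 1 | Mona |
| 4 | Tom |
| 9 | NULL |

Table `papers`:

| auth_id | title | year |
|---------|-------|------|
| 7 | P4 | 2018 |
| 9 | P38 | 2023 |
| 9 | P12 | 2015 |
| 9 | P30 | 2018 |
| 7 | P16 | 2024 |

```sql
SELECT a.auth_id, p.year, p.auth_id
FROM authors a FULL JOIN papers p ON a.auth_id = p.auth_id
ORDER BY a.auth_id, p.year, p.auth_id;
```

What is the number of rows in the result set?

FULL OUTER JOIN keeps every row from both sides; unmatched rows get NULL for the other side's columns.
Matching on a.auth_id = p.auth_id.
- auth_id=3: no p row matches, row kept with p columns NULL.
- auth_id=4: no p row matches, row kept with p columns NULL.
- auth_id=9: 3 matching p row(s), so 3 row(s) emitted.
- auth_id=9: 3 matching p row(s), so 3 row(s) emitted.
- auth_id=1: no p row matches, row kept with p columns NULL.
- auth_id=4: no p row matches, row kept with p columns NULL.
- auth_id=9: 3 matching p row(s), so 3 row(s) emitted.
- 2 row(s) from p found no a partner → padded with NULL.
Total: 9 matched + 6 padded = 15 rows.

15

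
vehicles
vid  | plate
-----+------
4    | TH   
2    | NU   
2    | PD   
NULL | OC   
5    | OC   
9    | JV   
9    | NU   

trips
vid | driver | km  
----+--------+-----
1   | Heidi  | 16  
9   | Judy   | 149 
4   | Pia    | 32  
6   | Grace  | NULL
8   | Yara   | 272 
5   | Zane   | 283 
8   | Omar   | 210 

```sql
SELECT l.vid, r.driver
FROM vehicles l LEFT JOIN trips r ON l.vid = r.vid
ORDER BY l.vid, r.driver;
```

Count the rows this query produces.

LEFT JOIN keeps every row from `vehicles`; unmatched rows get NULL for `trips`'s columns.
Matching on l.vid = r.vid. A NULL in a compared column never satisfies the condition.
- l (vid=4) pairs with 1 row(s) of r.
- l (vid=2) has no partner → padded with NULL.
- l (vid=2) has no partner → padded with NULL.
- l (vid=NULL) has no partner → padded with NULL.
- l (vid=5) pairs with 1 row(s) of r.
- l (vid=9) pairs with 1 row(s) of r.
- l (vid=9) pairs with 1 row(s) of r.
Total: 4 matched + 3 padded = 7 rows.

7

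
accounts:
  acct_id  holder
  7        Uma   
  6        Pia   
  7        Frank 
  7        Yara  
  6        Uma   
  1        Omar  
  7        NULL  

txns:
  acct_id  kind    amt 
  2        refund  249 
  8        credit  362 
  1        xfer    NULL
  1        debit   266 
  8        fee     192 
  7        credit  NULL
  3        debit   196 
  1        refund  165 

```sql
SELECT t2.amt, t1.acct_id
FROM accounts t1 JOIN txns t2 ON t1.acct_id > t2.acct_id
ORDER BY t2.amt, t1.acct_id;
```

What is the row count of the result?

30

INNER JOIN keeps only pairs where the ON condition holds.
Matching on t1.acct_id > t2.acct_id.
- t1 row (acct_id=7): matches 5 t2 row(s) → 5 output row(s).
- t1 row (acct_id=6): matches 5 t2 row(s) → 5 output row(s).
- t1 row (acct_id=7): matches 5 t2 row(s) → 5 output row(s).
- t1 row (acct_id=7): matches 5 t2 row(s) → 5 output row(s).
- t1 row (acct_id=6): matches 5 t2 row(s) → 5 output row(s).
- t1 row (acct_id=1): no match → dropped.
- t1 row (acct_id=7): matches 5 t2 row(s) → 5 output row(s).
Total: 30 rows.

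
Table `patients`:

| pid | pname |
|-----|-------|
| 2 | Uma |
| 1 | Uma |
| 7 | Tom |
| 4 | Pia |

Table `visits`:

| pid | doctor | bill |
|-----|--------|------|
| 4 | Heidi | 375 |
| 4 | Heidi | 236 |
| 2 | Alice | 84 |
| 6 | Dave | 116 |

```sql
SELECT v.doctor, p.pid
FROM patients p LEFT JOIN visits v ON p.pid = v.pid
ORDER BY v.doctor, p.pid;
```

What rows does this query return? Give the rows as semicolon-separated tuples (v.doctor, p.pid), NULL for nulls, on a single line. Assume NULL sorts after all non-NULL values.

(Alice, 2); (Heidi, 4); (Heidi, 4); (NULL, 1); (NULL, 7)

LEFT JOIN keeps every row from `patients`; unmatched rows get NULL for `visits`'s columns.
Matching on p.pid = v.pid.
- p (pid=2) pairs with 1 row(s) of v.
- p (pid=1) has no partner → padded with NULL.
- p (pid=7) has no partner → padded with NULL.
- p (pid=4) pairs with 2 row(s) of v.
After projecting and ordering:
v.doctor | p.pid
Alice | 2
Heidi | 4
Heidi | 4
NULL | 1
NULL | 7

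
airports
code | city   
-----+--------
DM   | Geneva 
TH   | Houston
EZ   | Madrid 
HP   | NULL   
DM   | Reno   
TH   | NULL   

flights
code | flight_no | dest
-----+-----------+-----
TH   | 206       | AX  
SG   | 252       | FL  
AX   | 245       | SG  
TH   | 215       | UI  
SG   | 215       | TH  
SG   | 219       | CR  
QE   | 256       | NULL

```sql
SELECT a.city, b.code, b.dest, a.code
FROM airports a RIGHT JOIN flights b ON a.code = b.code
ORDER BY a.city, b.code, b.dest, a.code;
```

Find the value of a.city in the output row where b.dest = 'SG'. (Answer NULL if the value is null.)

NULL

RIGHT JOIN keeps every row from `flights`; unmatched rows get NULL for `airports`'s columns.
Matching on a.code = b.code.
- a[0] code=DM → no match.
- a[1] code=TH → 2 match(es) in b → 2 row(s).
- a[2] code=EZ → no match.
- a[3] code=HP → no match.
- a[4] code=DM → no match.
- a[5] code=TH → 2 match(es) in b → 2 row(s).
- 5 b row(s) had no a match → kept, a columns NULL.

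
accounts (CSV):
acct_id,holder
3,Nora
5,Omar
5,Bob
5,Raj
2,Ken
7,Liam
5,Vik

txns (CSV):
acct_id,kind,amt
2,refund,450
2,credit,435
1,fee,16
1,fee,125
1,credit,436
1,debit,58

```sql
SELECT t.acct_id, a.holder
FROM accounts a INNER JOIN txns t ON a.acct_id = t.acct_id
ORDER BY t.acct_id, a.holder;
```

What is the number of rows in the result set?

2

INNER JOIN keeps only pairs where the ON condition holds.
Matching on a.acct_id = t.acct_id.
Matched pairs: 2.
Total: 2 rows.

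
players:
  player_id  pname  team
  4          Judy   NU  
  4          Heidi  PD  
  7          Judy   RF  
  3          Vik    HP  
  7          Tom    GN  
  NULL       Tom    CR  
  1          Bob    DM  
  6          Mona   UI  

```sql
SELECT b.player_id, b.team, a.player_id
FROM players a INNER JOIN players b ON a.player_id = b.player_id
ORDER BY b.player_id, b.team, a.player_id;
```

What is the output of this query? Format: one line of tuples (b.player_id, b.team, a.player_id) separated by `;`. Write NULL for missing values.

(1, DM, 1); (3, HP, 3); (4, NU, 4); (4, NU, 4); (4, PD, 4); (4, PD, 4); (6, UI, 6); (7, GN, 7); (7, GN, 7); (7, RF, 7); (7, RF, 7)

INNER JOIN keeps only pairs where the ON condition holds.
Matching on a.player_id = b.player_id. A NULL in a compared column never satisfies the condition.
- player_id=4: 2 matching b row(s), so 2 row(s) emitted.
- player_id=4: 2 matching b row(s), so 2 row(s) emitted.
- player_id=7: 2 matching b row(s), so 2 row(s) emitted.
- player_id=3: 1 matching b row(s), so 1 row(s) emitted.
- player_id=7: 2 matching b row(s), so 2 row(s) emitted.
- player_id=NULL: no matching b row, dropped.
- player_id=1: 1 matching b row(s), so 1 row(s) emitted.
- player_id=6: 1 matching b row(s), so 1 row(s) emitted.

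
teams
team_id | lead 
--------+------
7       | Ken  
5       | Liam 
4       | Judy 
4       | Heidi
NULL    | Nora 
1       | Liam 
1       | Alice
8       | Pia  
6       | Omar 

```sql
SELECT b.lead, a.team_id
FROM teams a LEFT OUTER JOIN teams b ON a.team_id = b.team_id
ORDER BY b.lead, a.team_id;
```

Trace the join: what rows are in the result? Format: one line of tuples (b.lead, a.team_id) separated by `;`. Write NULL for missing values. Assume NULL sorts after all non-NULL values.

LEFT JOIN keeps every row from `teams a`; unmatched rows get NULL for `teams b`'s columns.
Matching on a.team_id = b.team_id. A NULL in a compared column never satisfies the condition.
- a[0] team_id=7 → 1 match(es) in b → 1 row(s).
- a[1] team_id=5 → 1 match(es) in b → 1 row(s).
- a[2] team_id=4 → 2 match(es) in b → 2 row(s).
- a[3] team_id=4 → 2 match(es) in b → 2 row(s).
- a[4] team_id=NULL → no match; kept with NULLs on the b side.
- a[5] team_id=1 → 2 match(es) in b → 2 row(s).
- a[6] team_id=1 → 2 match(es) in b → 2 row(s).
- a[7] team_id=8 → 1 match(es) in b → 1 row(s).
- a[8] team_id=6 → 1 match(es) in b → 1 row(s).

(Alice, 1); (Alice, 1); (Heidi, 4); (Heidi, 4); (Judy, 4); (Judy, 4); (Ken, 7); (Liam, 1); (Liam, 1); (Liam, 5); (Omar, 6); (Pia, 8); (NULL, NULL)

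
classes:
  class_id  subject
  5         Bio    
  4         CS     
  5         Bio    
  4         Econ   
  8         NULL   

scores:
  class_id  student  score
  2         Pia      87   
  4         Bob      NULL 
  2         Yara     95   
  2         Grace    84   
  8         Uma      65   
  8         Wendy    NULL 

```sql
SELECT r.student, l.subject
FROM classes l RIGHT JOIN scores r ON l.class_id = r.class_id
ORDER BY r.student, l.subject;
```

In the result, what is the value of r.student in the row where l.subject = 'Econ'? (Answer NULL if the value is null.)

RIGHT JOIN keeps every row from `scores`; unmatched rows get NULL for `classes`'s columns.
Matching on l.class_id = r.class_id.
- l[0] class_id=5 → no match.
- l[1] class_id=4 → 1 match(es) in r → 1 row(s).
- l[2] class_id=5 → no match.
- l[3] class_id=4 → 1 match(es) in r → 1 row(s).
- l[4] class_id=8 → 2 match(es) in r → 2 row(s).
- 3 row(s) from r found no l partner → padded with NULL.

Bob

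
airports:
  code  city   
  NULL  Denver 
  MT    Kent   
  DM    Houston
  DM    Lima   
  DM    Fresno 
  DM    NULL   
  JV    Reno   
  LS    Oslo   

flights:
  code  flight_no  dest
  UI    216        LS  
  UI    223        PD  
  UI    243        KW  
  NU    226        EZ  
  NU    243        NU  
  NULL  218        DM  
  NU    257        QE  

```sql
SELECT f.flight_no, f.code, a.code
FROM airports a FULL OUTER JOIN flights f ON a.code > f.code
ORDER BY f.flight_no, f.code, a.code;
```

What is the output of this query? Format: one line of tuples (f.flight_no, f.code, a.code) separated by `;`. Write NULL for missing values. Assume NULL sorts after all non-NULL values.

FULL OUTER JOIN keeps every row from both sides; unmatched rows get NULL for the other side's columns.
Matching on a.code > f.code. A NULL in a compared column never satisfies the condition.
- code=NULL: no f row matches, row kept with f columns NULL.
- code=MT: no f row matches, row kept with f columns NULL.
- code=DM: no f row matches, row kept with f columns NULL.
- code=DM: no f row matches, row kept with f columns NULL.
- code=DM: no f row matches, row kept with f columns NULL.
- code=DM: no f row matches, row kept with f columns NULL.
- code=JV: no f row matches, row kept with f columns NULL.
- code=LS: no f row matches, row kept with f columns NULL.
- plus 7 unmatched f row(s), each kept with NULL a columns.

(216, UI, NULL); (218, NULL, NULL); (223, UI, NULL); (226, NU, NULL); (243, NU, NULL); (243, UI, NULL); (257, NU, NULL); (NULL, NULL, DM); (NULL, NULL, DM); (NULL, NULL, DM); (NULL, NULL, DM); (NULL, NULL, JV); (NULL, NULL, LS); (NULL, NULL, MT); (NULL, NULL, NULL)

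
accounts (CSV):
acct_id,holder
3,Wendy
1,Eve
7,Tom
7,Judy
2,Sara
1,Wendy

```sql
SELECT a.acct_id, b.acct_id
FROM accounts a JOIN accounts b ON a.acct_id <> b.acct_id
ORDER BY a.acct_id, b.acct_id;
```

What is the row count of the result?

INNER JOIN keeps only pairs where the ON condition holds.
Matching on a.acct_id <> b.acct_id.
- a row (acct_id=3): matches 5 b row(s) → 5 output row(s).
- a row (acct_id=1): matches 4 b row(s) → 4 output row(s).
- a row (acct_id=7): matches 4 b row(s) → 4 output row(s).
- a row (acct_id=7): matches 4 b row(s) → 4 output row(s).
- a row (acct_id=2): matches 5 b row(s) → 5 output row(s).
- a row (acct_id=1): matches 4 b row(s) → 4 output row(s).
Total: 26 rows.

26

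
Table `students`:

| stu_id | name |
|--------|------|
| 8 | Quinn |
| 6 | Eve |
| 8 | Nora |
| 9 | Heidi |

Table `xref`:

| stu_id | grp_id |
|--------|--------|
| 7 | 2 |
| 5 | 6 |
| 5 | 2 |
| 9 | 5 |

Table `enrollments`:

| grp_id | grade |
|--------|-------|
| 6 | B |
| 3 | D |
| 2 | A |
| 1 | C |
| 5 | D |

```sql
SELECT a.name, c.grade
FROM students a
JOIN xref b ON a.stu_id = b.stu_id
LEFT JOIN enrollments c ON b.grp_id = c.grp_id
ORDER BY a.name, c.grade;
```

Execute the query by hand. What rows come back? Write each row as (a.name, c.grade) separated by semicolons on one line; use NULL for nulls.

Evaluate left to right. First `students a INNER JOIN xref b` on stu_id: 1 row(s).
Then LEFT JOIN `enrollments c` on grp_id: each of those 1 rows is kept; rows whose b.grp_id has no match in c get NULL for c's columns.

(Heidi, D)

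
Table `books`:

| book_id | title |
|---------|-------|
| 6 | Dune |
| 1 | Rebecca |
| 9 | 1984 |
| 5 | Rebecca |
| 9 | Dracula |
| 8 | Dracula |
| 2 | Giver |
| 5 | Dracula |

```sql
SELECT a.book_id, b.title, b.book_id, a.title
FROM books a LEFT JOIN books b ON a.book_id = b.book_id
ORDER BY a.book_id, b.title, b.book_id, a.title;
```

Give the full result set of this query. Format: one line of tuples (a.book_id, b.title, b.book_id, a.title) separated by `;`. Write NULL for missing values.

(1, Rebecca, 1, Rebecca); (2, Giver, 2, Giver); (5, Dracula, 5, Dracula); (5, Dracula, 5, Rebecca); (5, Rebecca, 5, Dracula); (5, Rebecca, 5, Rebecca); (6, Dune, 6, Dune); (8, Dracula, 8, Dracula); (9, 1984, 9, 1984); (9, 1984, 9, Dracula); (9, Dracula, 9, 1984); (9, Dracula, 9, Dracula)

LEFT JOIN keeps every row from `books a`; unmatched rows get NULL for `books b`'s columns.
Matching on a.book_id = b.book_id.
- a (book_id=6) pairs with 1 row(s) of b.
- a (book_id=1) pairs with 1 row(s) of b.
- a (book_id=9) pairs with 2 row(s) of b.
- a (book_id=5) pairs with 2 row(s) of b.
- a (book_id=9) pairs with 2 row(s) of b.
- a (book_id=8) pairs with 1 row(s) of b.
- a (book_id=2) pairs with 1 row(s) of b.
- a (book_id=5) pairs with 2 row(s) of b.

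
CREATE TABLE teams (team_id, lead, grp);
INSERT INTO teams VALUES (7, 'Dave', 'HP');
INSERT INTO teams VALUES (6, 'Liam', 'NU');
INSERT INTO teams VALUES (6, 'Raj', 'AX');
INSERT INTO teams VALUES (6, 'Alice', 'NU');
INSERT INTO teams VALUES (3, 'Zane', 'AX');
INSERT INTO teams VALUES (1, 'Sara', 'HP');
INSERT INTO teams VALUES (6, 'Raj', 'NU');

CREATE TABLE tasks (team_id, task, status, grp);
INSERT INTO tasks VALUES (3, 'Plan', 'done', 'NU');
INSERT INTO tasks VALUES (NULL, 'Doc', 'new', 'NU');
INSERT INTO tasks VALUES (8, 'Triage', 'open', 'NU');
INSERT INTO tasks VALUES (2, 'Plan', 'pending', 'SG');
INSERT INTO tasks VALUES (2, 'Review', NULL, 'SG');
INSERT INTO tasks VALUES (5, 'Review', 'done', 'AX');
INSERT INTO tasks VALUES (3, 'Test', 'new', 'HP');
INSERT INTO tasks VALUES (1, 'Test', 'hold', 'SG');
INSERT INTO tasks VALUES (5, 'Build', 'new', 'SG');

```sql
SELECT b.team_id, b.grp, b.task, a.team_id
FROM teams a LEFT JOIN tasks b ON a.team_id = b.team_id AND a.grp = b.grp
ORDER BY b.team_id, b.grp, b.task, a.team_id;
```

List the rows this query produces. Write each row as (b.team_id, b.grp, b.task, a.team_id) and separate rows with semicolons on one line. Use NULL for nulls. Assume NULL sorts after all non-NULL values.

(NULL, NULL, NULL, 1); (NULL, NULL, NULL, 3); (NULL, NULL, NULL, 6); (NULL, NULL, NULL, 6); (NULL, NULL, NULL, 6); (NULL, NULL, NULL, 6); (NULL, NULL, NULL, 7)

LEFT JOIN keeps every row from `teams`; unmatched rows get NULL for `tasks`'s columns.
Matching on a.team_id = b.team_id AND a.grp = b.grp. A NULL in a compared column never satisfies the condition.
Matched pairs: 0; unmatched a rows kept: 7.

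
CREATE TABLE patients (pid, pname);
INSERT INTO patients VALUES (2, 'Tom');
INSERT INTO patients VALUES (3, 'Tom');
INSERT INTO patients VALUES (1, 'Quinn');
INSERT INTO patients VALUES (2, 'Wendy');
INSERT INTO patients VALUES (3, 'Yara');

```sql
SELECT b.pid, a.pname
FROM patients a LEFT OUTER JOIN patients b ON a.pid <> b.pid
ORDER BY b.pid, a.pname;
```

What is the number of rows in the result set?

16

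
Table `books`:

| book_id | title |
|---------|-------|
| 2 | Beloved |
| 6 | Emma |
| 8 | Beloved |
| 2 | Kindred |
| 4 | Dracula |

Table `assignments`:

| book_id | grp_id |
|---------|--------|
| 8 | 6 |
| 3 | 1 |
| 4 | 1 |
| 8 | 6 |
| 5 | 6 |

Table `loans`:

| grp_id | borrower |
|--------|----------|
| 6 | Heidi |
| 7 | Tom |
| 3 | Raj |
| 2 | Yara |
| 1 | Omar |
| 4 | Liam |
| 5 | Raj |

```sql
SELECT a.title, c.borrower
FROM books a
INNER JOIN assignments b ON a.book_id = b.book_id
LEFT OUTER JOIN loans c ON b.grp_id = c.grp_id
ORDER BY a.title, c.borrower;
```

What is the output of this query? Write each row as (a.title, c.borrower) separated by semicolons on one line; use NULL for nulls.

Evaluate left to right. First `books a INNER JOIN assignments b` on book_id: 3 row(s).
Then LEFT JOIN `loans c` on grp_id: each of those 3 rows is kept; rows whose b.grp_id has no match in c get NULL for c's columns.

(Beloved, Heidi); (Beloved, Heidi); (Dracula, Omar)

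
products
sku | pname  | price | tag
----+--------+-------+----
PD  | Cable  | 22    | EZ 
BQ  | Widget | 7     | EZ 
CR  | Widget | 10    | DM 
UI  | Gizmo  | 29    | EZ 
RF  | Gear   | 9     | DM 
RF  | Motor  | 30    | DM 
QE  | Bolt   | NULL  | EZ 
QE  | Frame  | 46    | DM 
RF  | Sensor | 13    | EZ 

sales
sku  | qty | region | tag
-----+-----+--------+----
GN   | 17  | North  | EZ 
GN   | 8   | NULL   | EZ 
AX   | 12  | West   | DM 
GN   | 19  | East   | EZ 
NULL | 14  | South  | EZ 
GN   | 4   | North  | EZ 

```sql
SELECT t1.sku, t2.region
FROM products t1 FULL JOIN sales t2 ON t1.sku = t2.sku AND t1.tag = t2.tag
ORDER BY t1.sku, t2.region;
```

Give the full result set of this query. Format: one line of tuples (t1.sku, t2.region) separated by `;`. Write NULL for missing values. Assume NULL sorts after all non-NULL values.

FULL OUTER JOIN keeps every row from both sides; unmatched rows get NULL for the other side's columns.
Matching on t1.sku = t2.sku AND t1.tag = t2.tag. A NULL in a compared column never satisfies the condition.
Matched pairs: 0; unmatched t1 rows kept: 9; unmatched t2 rows kept: 6.

(BQ, NULL); (CR, NULL); (PD, NULL); (QE, NULL); (QE, NULL); (RF, NULL); (RF, NULL); (RF, NULL); (UI, NULL); (NULL, East); (NULL, North); (NULL, North); (NULL, South); (NULL, West); (NULL, NULL)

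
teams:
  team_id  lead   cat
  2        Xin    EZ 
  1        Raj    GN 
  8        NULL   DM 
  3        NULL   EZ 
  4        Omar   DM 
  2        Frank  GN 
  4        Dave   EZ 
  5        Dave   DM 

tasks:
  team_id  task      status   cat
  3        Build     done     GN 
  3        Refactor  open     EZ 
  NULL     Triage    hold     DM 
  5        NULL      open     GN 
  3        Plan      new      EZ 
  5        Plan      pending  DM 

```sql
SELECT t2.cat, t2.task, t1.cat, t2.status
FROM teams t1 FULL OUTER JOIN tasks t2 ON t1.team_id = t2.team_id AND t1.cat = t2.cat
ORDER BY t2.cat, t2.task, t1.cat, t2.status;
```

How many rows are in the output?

12

FULL OUTER JOIN keeps every row from both sides; unmatched rows get NULL for the other side's columns.
Matching on t1.team_id = t2.team_id AND t1.cat = t2.cat. A NULL in a compared column never satisfies the condition.
Matched pairs: 3; unmatched t1 rows kept: 6; unmatched t2 rows kept: 3.
Total: 3 matched + 9 padded = 12 rows.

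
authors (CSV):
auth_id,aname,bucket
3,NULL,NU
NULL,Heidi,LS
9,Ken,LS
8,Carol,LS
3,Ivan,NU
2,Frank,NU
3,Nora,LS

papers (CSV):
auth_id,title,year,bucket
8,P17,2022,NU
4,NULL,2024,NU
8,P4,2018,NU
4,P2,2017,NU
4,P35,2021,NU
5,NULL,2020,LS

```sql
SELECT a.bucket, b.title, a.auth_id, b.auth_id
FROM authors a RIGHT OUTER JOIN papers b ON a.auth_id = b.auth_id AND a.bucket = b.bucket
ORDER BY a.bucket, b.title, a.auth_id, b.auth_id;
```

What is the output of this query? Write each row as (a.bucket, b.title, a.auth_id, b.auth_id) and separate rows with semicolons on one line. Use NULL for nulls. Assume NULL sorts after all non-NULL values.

(NULL, P17, NULL, 8); (NULL, P2, NULL, 4); (NULL, P35, NULL, 4); (NULL, P4, NULL, 8); (NULL, NULL, NULL, 4); (NULL, NULL, NULL, 5)

RIGHT JOIN keeps every row from `papers`; unmatched rows get NULL for `authors`'s columns.
Matching on a.auth_id = b.auth_id AND a.bucket = b.bucket. A NULL in a compared column never satisfies the condition.
Matched pairs: 0; unmatched b rows kept: 6.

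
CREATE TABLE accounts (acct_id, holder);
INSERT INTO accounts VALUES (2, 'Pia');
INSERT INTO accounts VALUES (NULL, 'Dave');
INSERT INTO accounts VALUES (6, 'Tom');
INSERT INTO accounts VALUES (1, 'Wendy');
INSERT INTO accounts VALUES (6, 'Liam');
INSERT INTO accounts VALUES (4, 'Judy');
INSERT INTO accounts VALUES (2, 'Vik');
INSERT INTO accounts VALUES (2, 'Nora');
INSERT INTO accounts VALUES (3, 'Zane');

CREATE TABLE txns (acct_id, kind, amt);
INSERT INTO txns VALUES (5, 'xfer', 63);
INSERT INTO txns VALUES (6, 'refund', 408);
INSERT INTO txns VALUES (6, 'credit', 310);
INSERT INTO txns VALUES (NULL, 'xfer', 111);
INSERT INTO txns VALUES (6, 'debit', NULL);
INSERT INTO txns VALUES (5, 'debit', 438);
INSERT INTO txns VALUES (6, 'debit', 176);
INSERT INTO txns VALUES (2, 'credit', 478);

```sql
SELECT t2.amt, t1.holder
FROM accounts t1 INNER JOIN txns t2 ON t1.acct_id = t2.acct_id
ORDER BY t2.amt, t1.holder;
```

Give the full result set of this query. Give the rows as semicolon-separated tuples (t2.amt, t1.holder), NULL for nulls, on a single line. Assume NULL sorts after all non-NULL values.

INNER JOIN keeps only pairs where the ON condition holds.
Matching on t1.acct_id = t2.acct_id. A NULL in a compared column never satisfies the condition.
Matched pairs: 11.

(176, Liam); (176, Tom); (310, Liam); (310, Tom); (408, Liam); (408, Tom); (478, Nora); (478, Pia); (478, Vik); (NULL, Liam); (NULL, Tom)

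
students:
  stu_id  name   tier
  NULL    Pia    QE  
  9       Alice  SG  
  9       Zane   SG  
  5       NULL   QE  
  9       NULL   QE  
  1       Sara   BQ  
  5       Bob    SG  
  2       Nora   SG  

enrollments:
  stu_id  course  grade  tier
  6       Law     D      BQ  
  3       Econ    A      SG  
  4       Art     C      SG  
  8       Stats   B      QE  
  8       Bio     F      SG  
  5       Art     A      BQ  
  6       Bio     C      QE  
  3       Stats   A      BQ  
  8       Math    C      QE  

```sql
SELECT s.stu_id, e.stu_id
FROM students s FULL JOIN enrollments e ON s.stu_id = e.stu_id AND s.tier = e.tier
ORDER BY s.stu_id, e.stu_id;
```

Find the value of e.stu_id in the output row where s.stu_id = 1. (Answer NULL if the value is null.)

FULL OUTER JOIN keeps every row from both sides; unmatched rows get NULL for the other side's columns.
Matching on s.stu_id = e.stu_id AND s.tier = e.tier. A NULL in a compared column never satisfies the condition.
- s[0] stu_id=NULL, tier=QE → no match; kept with NULLs on the e side.
- s[1] stu_id=9, tier=SG → no match; kept with NULLs on the e side.
- s[2] stu_id=9, tier=SG → no match; kept with NULLs on the e side.
- s[3] stu_id=5, tier=QE → no match; kept with NULLs on the e side.
- s[4] stu_id=9, tier=QE → no match; kept with NULLs on the e side.
- s[5] stu_id=1, tier=BQ → no match; kept with NULLs on the e side.
- s[6] stu_id=5, tier=SG → no match; kept with NULLs on the e side.
- s[7] stu_id=2, tier=SG → no match; kept with NULLs on the e side.
- 9 row(s) from e found no s partner → padded with NULL.

NULL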